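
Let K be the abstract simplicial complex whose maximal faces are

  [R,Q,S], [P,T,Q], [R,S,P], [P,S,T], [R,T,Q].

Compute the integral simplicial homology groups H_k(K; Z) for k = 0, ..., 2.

H_0 = Z,  H_1 = Z,  H_2 = 0.

Order the vertices as P < Q < R < S < T. Listing each simplex with vertices in this order, K has dimension 2 with simplices:

  0-simplices (5): P, Q, R, S, T
  1-simplices (10): PQ, PR, PS, PT, QR, QS, QT, RS, RT, ST
  2-simplices (5): PQT, PRS, PST, QRS, QRT

so the chain groups are C_0 ≅ Z^5, C_1 ≅ Z^10, C_2 ≅ Z^5.

Boundary ∂_1: C_1 → C_0 sends each edge [p,q] (with p < q) to q − p. For instance
  ∂PS = S − P.
The resulting 5×10 matrix has rank 4, and its Smith normal form has invariant factors (1,1,1,1).

The boundary map ∂_2: C_2 → C_1 maps a triangle to the signed sum of its edges. For instance
  ∂QRT = RT − QT + QR,
  ∂PRS = RS − PS + PR.
This gives a 10×5 integer matrix of rank 5; reducing to Smith normal form yields diagonal entries (1,1,1,1,1).

Computing H_k = (kernel of ∂_k) / (image of ∂_{k+1}):

  H_0: rank C_0 − rank ∂_1 = 5 − 4 = 1, and the invariant factors of ∂_1 are all 1, so H_0 ≅ Z.
  H_1: rank ker ∂_1 − rank ∂_2 = (10 − 4) − 5 = 1, and the invariant factors of ∂_2 are all 1, so H_1 ≅ Z.
  H_2: rank ker ∂_2 − rank ∂_3 = (5 − 5) − 0 = 0, and there is no ∂_3, so H_2 ≅ 0.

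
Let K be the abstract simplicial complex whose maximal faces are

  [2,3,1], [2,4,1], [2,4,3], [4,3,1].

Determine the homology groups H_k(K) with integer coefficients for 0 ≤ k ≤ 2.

H_0 = Z,  H_1 = 0,  H_2 = Z.

Fix the vertex order 1 < 2 < 3 < 4 and write every simplex with vertices in increasing order. Then dim K = 2 and the simplices of K are:

  0-simplices (4): [1], [2], [3], [4]
  1-simplices (6): [1,2], [1,3], [1,4], [2,3], [2,4], [3,4]
  2-simplices (4): [1,2,3], [1,2,4], [1,3,4], [2,3,4]

Hence C_0 ≅ Z^4, C_1 ≅ Z^6, C_2 ≅ Z^4.

The boundary map ∂_1: C_1 → C_0 is given by ∂[p,q] = [q] − [p]. For instance
  ∂[1,2] = [2] − [1].
The resulting 4×6 matrix has rank 3, and its Smith normal form has invariant factors (1,1,1).

Boundary ∂_2: C_2 → C_1 maps a triangle to the signed sum of its edges. For instance
  ∂[1,2,3] = [2,3] − [1,3] + [1,2],
  ∂[1,2,4] = [2,4] − [1,4] + [1,2].
The resulting 6×4 matrix has rank 3, and its Smith normal form has invariant factors (1,1,1).

From H_k ≅ ker(∂_k) / im(∂_{k+1}) we obtain:

  H_0: rank C_0 − rank ∂_1 = 4 − 3 = 1, and the invariant factors of ∂_1 are all 1, so H_0 ≅ Z.
  H_1: rank ker ∂_1 − rank ∂_2 = (6 − 3) − 3 = 0, and the invariant factors of ∂_2 are all 1, so H_1 ≅ 0.
  H_2: rank ker ∂_2 − rank ∂_3 = (4 − 3) − 0 = 1, and there is no ∂_3, so H_2 ≅ Z.

As a check, the Euler characteristic is 4 − 6 + 4 = 2, which agrees with 1 − 0 + 1 = 2.
(K is a triangulation of the 2-sphere S^2.)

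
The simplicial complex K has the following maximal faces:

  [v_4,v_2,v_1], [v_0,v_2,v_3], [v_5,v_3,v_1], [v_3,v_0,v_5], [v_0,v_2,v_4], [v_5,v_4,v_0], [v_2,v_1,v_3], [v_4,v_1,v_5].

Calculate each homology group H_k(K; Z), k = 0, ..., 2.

H_0 = Z,  H_1 = 0,  H_2 = Z.

K has 6 vertices, 12 edges, 8 triangles.
rank ∂_0 = 0, rank ∂_1 = 5 ⇒ b_0 = 6 − 0 − 5 = 1; all invariant factors of ∂_1 are 1 so no torsion. So H_0 = Z.
rank ∂_1 = 5, rank ∂_2 = 7 ⇒ b_1 = 12 − 5 − 7 = 0; all invariant factors of ∂_2 are 1 so no torsion. So H_1 = 0.
rank ∂_2 = 7, rank ∂_3 = 0 ⇒ b_2 = 8 − 7 − 0 = 1. So H_2 = Z.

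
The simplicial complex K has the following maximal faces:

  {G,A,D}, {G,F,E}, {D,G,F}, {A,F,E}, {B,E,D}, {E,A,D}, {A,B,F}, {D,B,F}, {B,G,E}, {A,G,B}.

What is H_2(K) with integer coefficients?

Fix the vertex order A < B < D < E < F < G and write every simplex with vertices in increasing order. Then dim K = 2 and the simplices of K are:

  0-simplices (6): A, B, D, E, F, G
  1-simplices (15): AB, AD, AE, AF, AG, BD, BE, BF, BG, DE, DF, DG, EF, EG, FG
  2-simplices (10): ABF, ABG, ADE, ADG, AEF, BDE, BDF, BEG, DFG, EFG

so the chain groups are C_0 ≅ Z^6, C_1 ≅ Z^15, C_2 ≅ Z^10.

The boundary map ∂_1: C_1 → C_0 sends each edge [p,q] (with p < q) to q − p. For instance
  ∂AB = B − A.
This gives a 6×15 integer matrix of rank 5; reducing to Smith normal form yields diagonal entries (1,1,1,1,1).

∂_2: C_2 → C_1 sends each 2-simplex [p,q,r] to [q,r] − [p,r] + [p,q]. For instance
  ∂ABG = BG − AG + AB,
  ∂BDE = DE − BE + BD.
The 15×10 boundary matrix has rank 10 and Smith normal form diag(1,1,1,1,1,1,1,1,1,2).

From H_k ≅ ker(∂_k) / im(∂_{k+1}) we obtain:

  H_2: rank ker ∂_2 − rank ∂_3 = (10 − 10) − 0 = 0, and there is no ∂_3, so H_2 = 0.

H_2 = 0.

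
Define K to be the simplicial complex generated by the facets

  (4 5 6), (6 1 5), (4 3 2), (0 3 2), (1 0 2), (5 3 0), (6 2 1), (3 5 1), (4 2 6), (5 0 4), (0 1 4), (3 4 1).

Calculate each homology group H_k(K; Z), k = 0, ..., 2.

H_0 = Z,  H_1 = Z_2,  H_2 = 0.

Order the vertices as 0 < 1 < 2 < 3 < 4 < 5 < 6. Listing each simplex with vertices in this order, K has dimension 2 with simplices:

  0-simplices (7): [0], [1], [2], [3], [4], [5], [6]
  1-simplices (18): [0,1], [0,2], [0,3], [0,4], [0,5], [1,2], [1,3], [1,4], [1,5], [1,6], [2,3], [2,4], [2,6], [3,4], [3,5], [4,5], [4,6], [5,6]
  2-simplices (12): [0,1,2], [0,1,4], [0,2,3], [0,3,5], [0,4,5], [1,2,6], [1,3,4], [1,3,5], [1,5,6], [2,3,4], [2,4,6], [4,5,6]

so the chain groups are C_0 ≅ Z^7, C_1 ≅ Z^18, C_2 ≅ Z^12.

∂_1: C_1 → C_0 sends each edge [p,q] (with p < q) to q − p.
The resulting 7×18 matrix has rank 6, and its Smith normal form has invariant factors (1,1,1,1,1,1).

Boundary ∂_2: C_2 → C_1 sends each 2-simplex [p,q,r] to [q,r] − [p,r] + [p,q]. For instance
  ∂[2,4,6] = [4,6] − [2,6] + [2,4],
  ∂[0,3,5] = [3,5] − [0,5] + [0,3].
As a 18×12 matrix over Z this has rank 12, with invariant factors (1,1,1,1,1,1,1,1,1,1,1,2).

Computing H_k = (kernel of ∂_k) / (image of ∂_{k+1}):

  H_0: rank C_0 − rank ∂_1 = 7 − 6 = 1, and the invariant factors of ∂_1 are all 1, so H_0 = Z.
  H_1: rank ker ∂_1 − rank ∂_2 = (18 − 6) − 12 = 0, and ∂_2 has invariant factor 2 > 1, so H_1 = Z_2.
  H_2: rank ker ∂_2 − rank ∂_3 = (12 − 12) − 0 = 0, and there is no ∂_3, so H_2 = 0.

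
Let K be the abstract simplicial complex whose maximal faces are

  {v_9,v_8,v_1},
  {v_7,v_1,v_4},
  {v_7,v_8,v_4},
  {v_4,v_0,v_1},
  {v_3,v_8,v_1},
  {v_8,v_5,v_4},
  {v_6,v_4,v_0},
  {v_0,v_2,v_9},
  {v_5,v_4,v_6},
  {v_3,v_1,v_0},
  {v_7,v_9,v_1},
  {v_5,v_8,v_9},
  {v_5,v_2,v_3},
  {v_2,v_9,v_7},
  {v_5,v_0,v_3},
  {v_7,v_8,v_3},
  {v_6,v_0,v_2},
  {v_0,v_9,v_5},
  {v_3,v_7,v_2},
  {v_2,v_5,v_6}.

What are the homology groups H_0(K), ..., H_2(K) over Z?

Take the total order v_0 < v_1 < v_2 < v_3 < v_4 < v_5 < v_6 < v_7 < v_8 < v_9 on the vertex set. Then K (dimension 2) consists of the simplices:

  0-simplices (10): [v_0], [v_1], [v_2], [v_3], [v_4], [v_5], [v_6], [v_7], [v_8], [v_9]
  1-simplices (30): (30 of them)
  2-simplices (20): (20 of them)

giving chain groups C_0 ≅ Z^10, C_1 ≅ Z^30, C_2 ≅ Z^20.

The boundary map ∂_1: C_1 → C_0 sends each edge [p,q] (with p < q) to q − p. For instance
  ∂[v_2,v_3] = [v_3] − [v_2].
This gives a 10×30 integer matrix of rank 9; reducing to Smith normal form yields diagonal entries (1,1,1,1,1,1,1,1,1).

∂_2: C_2 → C_1 sends each 2-simplex [p,q,r] to [q,r] − [p,r] + [p,q]. For instance
  ∂[v_0,v_1,v_3] = [v_1,v_3] − [v_0,v_3] + [v_0,v_1],
  ∂[v_2,v_3,v_7] = [v_3,v_7] − [v_2,v_7] + [v_2,v_3].
The 30×20 boundary matrix has rank 20 and Smith normal form diag(1,1,1,1,1,1,1,1,1,1,1,1,1,1,1,1,1,1,1,2).

From H_k ≅ ker(∂_k) / im(∂_{k+1}) we obtain:

  H_0: rank C_0 − rank ∂_1 = 10 − 9 = 1, and the invariant factors of ∂_1 are all 1, so H_0 ≅ Z.
  H_1: rank ker ∂_1 − rank ∂_2 = (30 − 9) − 20 = 1, and ∂_2 has invariant factor 2 > 1, so H_1 ≅ Z ⊕ Z/2Z.
  H_2: rank ker ∂_2 − rank ∂_3 = (20 − 20) − 0 = 0, and there is no ∂_3, so H_2 ≅ 0.

(K is a triangulation of the Klein bottle.)

H_0 = Z,  H_1 = Z ⊕ Z/2Z,  H_2 = 0.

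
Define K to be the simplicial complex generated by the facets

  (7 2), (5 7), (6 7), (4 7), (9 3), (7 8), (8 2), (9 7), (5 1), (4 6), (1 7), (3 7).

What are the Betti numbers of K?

b_0 = 1, b_1 = 4.

We work with the vertex ordering 1 < 2 < 3 < 4 < 5 < 6 < 7 < 8 < 9. The simplices of K, each written with vertices in increasing order, are:

  0-simplices (9): [1], [2], [3], [4], [5], [6], [7], [8], [9]
  1-simplices (12): [1,5], [1,7], [2,7], [2,8], [3,7], [3,9], [4,6], [4,7], [5,7], [6,7], [7,8], [7,9]

giving chain groups C_0 ≅ Z^9, C_1 ≅ Z^12.

∂_1: C_1 → C_0 sends each edge [p,q] (with p < q) to q − p. For instance
  ∂[4,6] = [6] − [4].
As a 9×12 matrix over Z this has rank 8, with invariant factors (1,1,1,1,1,1,1,1).

Now H_k = ker ∂_k / im ∂_{k+1}, so:

  H_0: rank C_0 − rank ∂_1 = 9 − 8 = 1, and the invariant factors of ∂_1 are all 1, so H_0 ≅ Z.
  H_1: rank ker ∂_1 − rank ∂_2 = (12 − 8) − 0 = 4, and there is no ∂_2, so H_1 ≅ Z^4.

Hence the Betti numbers are b_0 = 1, b_1 = 4.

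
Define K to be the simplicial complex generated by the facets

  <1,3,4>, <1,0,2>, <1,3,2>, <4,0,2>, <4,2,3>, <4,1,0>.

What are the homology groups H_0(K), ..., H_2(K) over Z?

Take the total order 0 < 1 < 2 < 3 < 4 on the vertex set. Then K (dimension 2) consists of the simplices:

  0-simplices (5): [0], [1], [2], [3], [4]
  1-simplices (9): [0,1], [0,2], [0,4], [1,2], [1,3], [1,4], [2,3], [2,4], [3,4]
  2-simplices (6): [0,1,2], [0,1,4], [0,2,4], [1,2,3], [1,3,4], [2,3,4]

so the chain groups are C_0 ≅ Z^5, C_1 ≅ Z^9, C_2 ≅ Z^6.

The boundary map ∂_1: C_1 → C_0 maps an edge to its endpoints' difference, ∂[p,q] = q − p. For instance
  ∂[0,1] = [1] − [0].
This gives a 5×9 integer matrix of rank 4; reducing to Smith normal form yields diagonal entries (1,1,1,1).

Boundary ∂_2: C_2 → C_1 acts by ∂[p,q,r] = [q,r] − [p,r] + [p,q]. For instance
  ∂[2,3,4] = [3,4] − [2,4] + [2,3],
  ∂[1,3,4] = [3,4] − [1,4] + [1,3].
As a 9×6 matrix over Z this has rank 5, with invariant factors (1,1,1,1,1).

From H_k ≅ ker(∂_k) / im(∂_{k+1}) we obtain:

  H_0: rank C_0 − rank ∂_1 = 5 − 4 = 1, and the invariant factors of ∂_1 are all 1, so H_0 ≅ Z.
  H_1: rank ker ∂_1 − rank ∂_2 = (9 − 4) − 5 = 0, and the invariant factors of ∂_2 are all 1, so H_1 ≅ 0.
  H_2: rank ker ∂_2 − rank ∂_3 = (6 − 5) − 0 = 1, and there is no ∂_3, so H_2 ≅ Z.

As a check, the Euler characteristic is 5 − 9 + 6 = 2, which agrees with 1 − 0 + 1 = 2.

H_0 ≅ Z,  H_1 = 0,  H_2 ≅ Z.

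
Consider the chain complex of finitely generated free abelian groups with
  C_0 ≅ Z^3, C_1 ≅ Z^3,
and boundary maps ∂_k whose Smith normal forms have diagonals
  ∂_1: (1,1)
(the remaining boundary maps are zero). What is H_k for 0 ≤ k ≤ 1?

H_0 ≅ Z,  H_1 ≅ Z.

H_0: b_0 = 3 − 0 − 2 = 1; torsion from ∂_1 factors > 1: none. So H_0 ≅ Z.
H_1: b_1 = 3 − 2 − 0 = 1; torsion from ∂_2 factors > 1: none. So H_1 ≅ Z.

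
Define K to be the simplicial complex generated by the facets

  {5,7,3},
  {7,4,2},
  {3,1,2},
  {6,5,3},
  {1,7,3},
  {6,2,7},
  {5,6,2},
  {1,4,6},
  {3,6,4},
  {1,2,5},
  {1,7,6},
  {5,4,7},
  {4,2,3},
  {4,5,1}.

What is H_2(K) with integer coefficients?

H_2 ≅ Z.

Take the total order 1 < 2 < 3 < 4 < 5 < 6 < 7 on the vertex set. Then K (dimension 2) consists of the simplices:

  0-simplices (7): [1], [2], [3], [4], [5], [6], [7]
  1-simplices (21): [1,2], [1,3], [1,4], [1,5], [1,6], [1,7], [2,3], [2,4], [2,5], [2,6], [2,7], [3,4], [3,5], [3,6], [3,7], [4,5], [4,6], [4,7], [5,6], [5,7], [6,7]
  2-simplices (14): [1,2,3], [1,2,5], [1,3,7], [1,4,5], [1,4,6], [1,6,7], [2,3,4], [2,4,7], [2,5,6], [2,6,7], [3,4,6], [3,5,6], [3,5,7], [4,5,7]

giving chain groups C_0 ≅ Z^7, C_1 ≅ Z^21, C_2 ≅ Z^14.

The boundary map ∂_1: C_1 → C_0 sends each edge [p,q] (with p < q) to q − p.
As a 7×21 matrix over Z this has rank 6, with invariant factors (1,1,1,1,1,1).

Boundary ∂_2: C_2 → C_1 acts by ∂[p,q,r] = [q,r] − [p,r] + [p,q]. For instance
  ∂[1,2,3] = [2,3] − [1,3] + [1,2],
  ∂[2,4,7] = [4,7] − [2,7] + [2,4].
The 21×14 boundary matrix has rank 13 and Smith normal form diag(1,1,1,1,1,1,1,1,1,1,1,1,1).

Reading off H_k = ker ∂_k / im ∂_{k+1}:

  H_2: rank ker ∂_2 − rank ∂_3 = (14 − 13) − 0 = 1, and there is no ∂_3, so H_2 = Z.

(K is a triangulation of the torus T^2.)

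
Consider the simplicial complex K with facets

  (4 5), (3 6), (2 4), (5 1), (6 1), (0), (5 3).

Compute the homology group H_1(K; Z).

Take the total order 0 < 1 < 2 < 3 < 4 < 5 < 6 on the vertex set. Then K (dimension 1) consists of the simplices:

  0-simplices (7): [0], [1], [2], [3], [4], [5], [6]
  1-simplices (6): [1,5], [1,6], [2,4], [3,5], [3,6], [4,5]

Hence C_0 ≅ Z^7, C_1 ≅ Z^6.

Boundary ∂_1: C_1 → C_0 is given by ∂[p,q] = [q] − [p].
The resulting 7×6 matrix has rank 5, and its Smith normal form has invariant factors (1,1,1,1,1).

Reading off H_k = ker ∂_k / im ∂_{k+1}:

  H_1: rank ker ∂_1 − rank ∂_2 = (6 − 5) − 0 = 1, and there is no ∂_2, so H_1 = Z.

H_1 ≅ Z.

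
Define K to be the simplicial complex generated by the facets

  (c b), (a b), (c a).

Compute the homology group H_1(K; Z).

H_1 = Z.

K has 3 vertices, 3 edges.
rank ∂_1 = 2, rank ∂_2 = 0 ⇒ b_1 = 3 − 2 − 0 = 1. So H_1 ≅ Z.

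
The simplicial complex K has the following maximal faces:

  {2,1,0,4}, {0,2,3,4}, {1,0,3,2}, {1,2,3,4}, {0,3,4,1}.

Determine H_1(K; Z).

Take the total order 0 < 1 < 2 < 3 < 4 on the vertex set. Then K (dimension 3) consists of the simplices:

  0-simplices (5): [0], [1], [2], [3], [4]
  1-simplices (10): [0,1], [0,2], [0,3], [0,4], [1,2], [1,3], [1,4], [2,3], [2,4], [3,4]
  2-simplices (10): [0,1,2], [0,1,3], [0,1,4], [0,2,3], [0,2,4], [0,3,4], [1,2,3], [1,2,4], [1,3,4], [2,3,4]
  3-simplices (5): [0,1,2,3], [0,1,2,4], [0,1,3,4], [0,2,3,4], [1,2,3,4]

Hence C_0 ≅ Z^5, C_1 ≅ Z^10, C_2 ≅ Z^10, C_3 ≅ Z^5.

Boundary ∂_1: C_1 → C_0 is given by ∂[p,q] = [q] − [p]. For instance
  ∂[2,3] = [3] − [2].
The resulting 5×10 matrix has rank 4, and its Smith normal form has invariant factors (1,1,1,1).

The boundary map ∂_2: C_2 → C_1 acts by ∂[p,q,r] = [q,r] − [p,r] + [p,q]. For instance
  ∂[2,3,4] = [3,4] − [2,4] + [2,3],
  ∂[0,2,3] = [2,3] − [0,3] + [0,2].
The resulting 10×10 matrix has rank 6, and its Smith normal form has invariant factors (1,1,1,1,1,1).

∂_3: C_3 → C_2 sends each 3-simplex σ to the alternating sum Σ_i (−1)^i (σ with its i-th vertex removed). For instance
  ∂[0,1,2,4] = [1,2,4] − [0,2,4] + [0,1,4] − [0,1,2],
  ∂[1,2,3,4] = [2,3,4] − [1,3,4] + [1,2,4] − [1,2,3].
The 10×5 boundary matrix has rank 4 and Smith normal form diag(1,1,1,1).

Reading off H_k = ker ∂_k / im ∂_{k+1}:

  H_1: rank ker ∂_1 − rank ∂_2 = (10 − 4) − 6 = 0, and the invariant factors of ∂_2 are all 1, so H_1 = 0.

H_1 ≅ 0.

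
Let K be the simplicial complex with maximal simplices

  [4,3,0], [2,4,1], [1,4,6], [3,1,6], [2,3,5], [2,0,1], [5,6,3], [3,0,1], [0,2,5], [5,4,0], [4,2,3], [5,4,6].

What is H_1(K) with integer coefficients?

H_1 ≅ Z/2.

K has 7 vertices, 18 edges, 12 triangles.
rank ∂_1 = 6, rank ∂_2 = 12 ⇒ b_1 = 18 − 6 − 12 = 0; ∂_2 has invariant factor(s) [2] giving torsion. So H_1 = Z/2.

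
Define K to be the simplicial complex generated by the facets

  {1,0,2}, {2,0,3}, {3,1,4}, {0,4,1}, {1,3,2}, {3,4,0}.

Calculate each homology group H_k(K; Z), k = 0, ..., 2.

Order the vertices as 0 < 1 < 2 < 3 < 4. Listing each simplex with vertices in this order, K has dimension 2 with simplices:

  0-simplices (5): [0], [1], [2], [3], [4]
  1-simplices (9): [0,1], [0,2], [0,3], [0,4], [1,2], [1,3], [1,4], [2,3], [3,4]
  2-simplices (6): [0,1,2], [0,1,4], [0,2,3], [0,3,4], [1,2,3], [1,3,4]

so the chain groups are C_0 ≅ Z^5, C_1 ≅ Z^9, C_2 ≅ Z^6.

The boundary map ∂_1: C_1 → C_0 maps an edge to its endpoints' difference, ∂[p,q] = q − p.
The 5×9 boundary matrix has rank 4 and Smith normal form diag(1,1,1,1).

The boundary map ∂_2: C_2 → C_1 acts by ∂[p,q,r] = [q,r] − [p,r] + [p,q]. For instance
  ∂[0,1,2] = [1,2] − [0,2] + [0,1],
  ∂[0,1,4] = [1,4] − [0,4] + [0,1].
The 9×6 boundary matrix has rank 5 and Smith normal form diag(1,1,1,1,1).

Now H_k = ker ∂_k / im ∂_{k+1}, so:

  H_0: rank C_0 − rank ∂_1 = 5 − 4 = 1, and the invariant factors of ∂_1 are all 1, so H_0 ≅ Z.
  H_1: rank ker ∂_1 − rank ∂_2 = (9 − 4) − 5 = 0, and the invariant factors of ∂_2 are all 1, so H_1 ≅ 0.
  H_2: rank ker ∂_2 − rank ∂_3 = (6 − 5) − 0 = 1, and there is no ∂_3, so H_2 ≅ Z.

(K is a triangulation of the 2-sphere S^2.)

H_0 = Z,  H_1 = 0,  H_2 = Z.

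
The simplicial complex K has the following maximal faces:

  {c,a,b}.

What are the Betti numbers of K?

b_0 = 1, b_1 = 0, b_2 = 0.

Order the vertices as a < b < c. Listing each simplex with vertices in this order, K has dimension 2 with simplices:

  0-simplices (3): a, b, c
  1-simplices (3): ab, ac, bc
  2-simplices (1): abc

so the chain groups are C_0 ≅ Z^3, C_1 ≅ Z^3, C_2 ≅ Z^1.

The boundary map ∂_1: C_1 → C_0 is given by ∂[p,q] = [q] − [p]. For instance
  ∂ac = c − a.
As a 3×3 matrix over Z this has rank 2, with invariant factors (1,1).

Boundary ∂_2: C_2 → C_1 acts by ∂[p,q,r] = [q,r] − [p,r] + [p,q]. For instance
  ∂abc = bc − ac + ab.
The resulting 3×1 matrix has rank 1, and its Smith normal form has invariant factors (1).

Now H_k = ker ∂_k / im ∂_{k+1}, so:

  H_0: rank C_0 − rank ∂_1 = 3 − 2 = 1, and the invariant factors of ∂_1 are all 1, so H_0 ≅ Z.
  H_1: rank ker ∂_1 − rank ∂_2 = (3 − 2) − 1 = 0, and the invariant factors of ∂_2 are all 1, so H_1 ≅ 0.
  H_2: rank ker ∂_2 − rank ∂_3 = (1 − 1) − 0 = 0, and there is no ∂_3, so H_2 ≅ 0.

As a check, the Euler characteristic is 3 − 3 + 1 = 1, which agrees with 1 − 0 + 0 = 1.
(K is a triangulation of the 2-simplex.)

Hence the Betti numbers are b_0 = 1, b_1 = 0, b_2 = 0.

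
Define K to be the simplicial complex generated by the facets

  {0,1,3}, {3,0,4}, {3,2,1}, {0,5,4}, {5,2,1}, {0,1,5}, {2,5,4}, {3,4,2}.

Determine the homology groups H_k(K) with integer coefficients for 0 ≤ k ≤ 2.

Order the vertices as 0 < 1 < 2 < 3 < 4 < 5. Listing each simplex with vertices in this order, K has dimension 2 with simplices:

  0-simplices (6): [0], [1], [2], [3], [4], [5]
  1-simplices (12): [0,1], [0,3], [0,4], [0,5], [1,2], [1,3], [1,5], [2,3], [2,4], [2,5], [3,4], [4,5]
  2-simplices (8): [0,1,3], [0,1,5], [0,3,4], [0,4,5], [1,2,3], [1,2,5], [2,3,4], [2,4,5]

Hence C_0 ≅ Z^6, C_1 ≅ Z^12, C_2 ≅ Z^8.

∂_1: C_1 → C_0 is given by ∂[p,q] = [q] − [p].
The resulting 6×12 matrix has rank 5, and its Smith normal form has invariant factors (1,1,1,1,1).

∂_2: C_2 → C_1 sends each 2-simplex [p,q,r] to [q,r] − [p,r] + [p,q]. For instance
  ∂[2,4,5] = [4,5] − [2,5] + [2,4],
  ∂[0,1,3] = [1,3] − [0,3] + [0,1].
This gives a 12×8 integer matrix of rank 7; reducing to Smith normal form yields diagonal entries (1,1,1,1,1,1,1).

Now H_k = ker ∂_k / im ∂_{k+1}, so:

  H_0: rank C_0 − rank ∂_1 = 6 − 5 = 1, and the invariant factors of ∂_1 are all 1, so H_0 = Z.
  H_1: rank ker ∂_1 − rank ∂_2 = (12 − 5) − 7 = 0, and the invariant factors of ∂_2 are all 1, so H_1 = 0.
  H_2: rank ker ∂_2 − rank ∂_3 = (8 − 7) − 0 = 1, and there is no ∂_3, so H_2 = Z.

H_0 ≅ Z,  H_1 = 0,  H_2 ≅ Z.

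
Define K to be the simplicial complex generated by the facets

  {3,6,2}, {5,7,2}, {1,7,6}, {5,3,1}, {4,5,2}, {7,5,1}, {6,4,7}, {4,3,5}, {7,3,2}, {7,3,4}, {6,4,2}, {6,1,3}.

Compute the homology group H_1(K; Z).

H_1 ≅ Z/2.

K has 7 vertices, 18 edges, 12 triangles.
rank ∂_1 = 6, rank ∂_2 = 12 ⇒ b_1 = 18 − 6 − 12 = 0; ∂_2 has invariant factor(s) [2] giving torsion. So H_1 = Z/2.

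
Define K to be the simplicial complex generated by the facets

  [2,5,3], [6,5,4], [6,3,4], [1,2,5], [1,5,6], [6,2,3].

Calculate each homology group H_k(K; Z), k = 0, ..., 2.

H_0 ≅ Z,  H_1 ≅ Z,  H_2 = 0.

We work with the vertex ordering 1 < 2 < 3 < 4 < 5 < 6. The simplices of K, each written with vertices in increasing order, are:

  0-simplices (6): [1], [2], [3], [4], [5], [6]
  1-simplices (12): [1,2], [1,5], [1,6], [2,3], [2,5], [2,6], [3,4], [3,5], [3,6], [4,5], [4,6], [5,6]
  2-simplices (6): [1,2,5], [1,5,6], [2,3,5], [2,3,6], [3,4,6], [4,5,6]

giving chain groups C_0 ≅ Z^6, C_1 ≅ Z^12, C_2 ≅ Z^6.

Boundary ∂_1: C_1 → C_0 sends each edge [p,q] (with p < q) to q − p. For instance
  ∂[3,5] = [5] − [3].
This gives a 6×12 integer matrix of rank 5; reducing to Smith normal form yields diagonal entries (1,1,1,1,1).

Boundary ∂_2: C_2 → C_1 maps a triangle to the signed sum of its edges. For instance
  ∂[3,4,6] = [4,6] − [3,6] + [3,4],
  ∂[2,3,5] = [3,5] − [2,5] + [2,3].
This gives a 12×6 integer matrix of rank 6; reducing to Smith normal form yields diagonal entries (1,1,1,1,1,1).

Computing H_k = (kernel of ∂_k) / (image of ∂_{k+1}):

  H_0: rank C_0 − rank ∂_1 = 6 − 5 = 1, and the invariant factors of ∂_1 are all 1, so H_0 ≅ Z.
  H_1: rank ker ∂_1 − rank ∂_2 = (12 − 5) − 6 = 1, and the invariant factors of ∂_2 are all 1, so H_1 ≅ Z.
  H_2: rank ker ∂_2 − rank ∂_3 = (6 − 6) − 0 = 0, and there is no ∂_3, so H_2 ≅ 0.

(K is a triangulation of the cylinder S^1 x I.)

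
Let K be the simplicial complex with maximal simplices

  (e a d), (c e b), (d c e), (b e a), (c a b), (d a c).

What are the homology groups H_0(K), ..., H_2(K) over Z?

Fix the vertex order a < b < c < d < e and write every simplex with vertices in increasing order. Then dim K = 2 and the simplices of K are:

  0-simplices (5): a, b, c, d, e
  1-simplices (9): ab, ac, ad, ae, bc, be, cd, ce, de
  2-simplices (6): abc, abe, acd, ade, bce, cde

so the chain groups are C_0 ≅ Z^5, C_1 ≅ Z^9, C_2 ≅ Z^6.

The boundary map ∂_1: C_1 → C_0 maps an edge to its endpoints' difference, ∂[p,q] = q − p. For instance
  ∂cd = d − c.
This gives a 5×9 integer matrix of rank 4; reducing to Smith normal form yields diagonal entries (1,1,1,1).

Boundary ∂_2: C_2 → C_1 sends each 2-simplex [p,q,r] to [q,r] − [p,r] + [p,q]. For instance
  ∂cde = de − ce + cd,
  ∂acd = cd − ad + ac.
The resulting 9×6 matrix has rank 5, and its Smith normal form has invariant factors (1,1,1,1,1).

Now H_k = ker ∂_k / im ∂_{k+1}, so:

  H_0: rank C_0 − rank ∂_1 = 5 − 4 = 1, and the invariant factors of ∂_1 are all 1, so H_0 ≅ Z.
  H_1: rank ker ∂_1 − rank ∂_2 = (9 − 4) − 5 = 0, and the invariant factors of ∂_2 are all 1, so H_1 ≅ 0.
  H_2: rank ker ∂_2 − rank ∂_3 = (6 − 5) − 0 = 1, and there is no ∂_3, so H_2 ≅ Z.

H_0 = Z,  H_1 = 0,  H_2 = Z.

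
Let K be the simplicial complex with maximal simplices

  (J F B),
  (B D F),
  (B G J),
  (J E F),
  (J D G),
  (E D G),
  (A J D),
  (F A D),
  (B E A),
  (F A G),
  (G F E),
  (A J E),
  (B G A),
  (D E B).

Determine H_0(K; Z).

H_0 ≅ Z.

Fix the vertex order A < B < D < E < F < G < J and write every simplex with vertices in increasing order. Then dim K = 2 and the simplices of K are:

  0-simplices (7): A, B, D, E, F, G, J
  1-simplices (21): AB, AD, AE, AF, AG, AJ, BD, BE, BF, BG, BJ, DE, DF, DG, DJ, EF, EG, EJ, FG, FJ, GJ
  2-simplices (14): ABE, ABG, ADF, ADJ, AEJ, AFG, BDE, BDF, BFJ, BGJ, DEG, DGJ, EFG, EFJ

giving chain groups C_0 ≅ Z^7, C_1 ≅ Z^21, C_2 ≅ Z^14.

The boundary map ∂_1: C_1 → C_0 is given by ∂[p,q] = [q] − [p]. For instance
  ∂DF = F − D.
This gives a 7×21 integer matrix of rank 6; reducing to Smith normal form yields diagonal entries (1,1,1,1,1,1).

Boundary ∂_2: C_2 → C_1 maps a triangle to the signed sum of its edges. For instance
  ∂ADF = DF − AF + AD,
  ∂BDF = DF − BF + BD.
As a 21×14 matrix over Z this has rank 13, with invariant factors (1,1,1,1,1,1,1,1,1,1,1,1,1).

Now H_k = ker ∂_k / im ∂_{k+1}, so:

  H_0: rank C_0 − rank ∂_1 = 7 − 6 = 1, and the invariant factors of ∂_1 are all 1, so H_0 = Z.

(K is a triangulation of the torus T^2.)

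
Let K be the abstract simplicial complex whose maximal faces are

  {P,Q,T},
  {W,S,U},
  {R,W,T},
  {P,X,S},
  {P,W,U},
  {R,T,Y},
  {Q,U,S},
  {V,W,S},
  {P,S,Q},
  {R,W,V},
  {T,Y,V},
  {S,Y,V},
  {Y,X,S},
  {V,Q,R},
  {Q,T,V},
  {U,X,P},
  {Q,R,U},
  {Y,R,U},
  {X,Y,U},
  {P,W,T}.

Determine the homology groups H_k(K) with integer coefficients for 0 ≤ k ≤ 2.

H_0 = Z,  H_1 = Z ⊕ Z/2Z,  H_2 = 0.

Take the total order P < Q < R < S < T < U < V < W < X < Y on the vertex set. Then K (dimension 2) consists of the simplices:

  0-simplices (10): P, Q, R, S, T, U, V, W, X, Y
  1-simplices (30): PQ, PS, PT, PU, PW, PX, QR, QS, QT, QU, QV, RT, RU, RV, RW, RY, SU, SV, SW, SX, SY, TV, TW, TY, UW, UX, UY, VW, VY, XY
  2-simplices (20): PQS, PQT, PSX, PTW, PUW, PUX, QRU, QRV, QSU, QTV, RTW, RTY, RUY, RVW, SUW, SVW, SVY, SXY, TVY, UXY

so the chain groups are C_0 ≅ Z^10, C_1 ≅ Z^30, C_2 ≅ Z^20.

∂_1: C_1 → C_0 maps an edge to its endpoints' difference, ∂[p,q] = q − p. For instance
  ∂TY = Y − T.
This gives a 10×30 integer matrix of rank 9; reducing to Smith normal form yields diagonal entries (1,1,1,1,1,1,1,1,1).

Boundary ∂_2: C_2 → C_1 acts by ∂[p,q,r] = [q,r] − [p,r] + [p,q]. For instance
  ∂TVY = VY − TY + TV,
  ∂RTY = TY − RY + RT.
The resulting 30×20 matrix has rank 20, and its Smith normal form has invariant factors (1,1,1,1,1,1,1,1,1,1,1,1,1,1,1,1,1,1,1,2).

From H_k ≅ ker(∂_k) / im(∂_{k+1}) we obtain:

  H_0: rank C_0 − rank ∂_1 = 10 − 9 = 1, and the invariant factors of ∂_1 are all 1, so H_0 = Z.
  H_1: rank ker ∂_1 − rank ∂_2 = (30 − 9) − 20 = 1, and ∂_2 has invariant factor 2 > 1, so H_1 = Z ⊕ Z/2Z.
  H_2: rank ker ∂_2 − rank ∂_3 = (20 − 20) − 0 = 0, and there is no ∂_3, so H_2 = 0.

As a check, the Euler characteristic is 10 − 30 + 20 = 0, which agrees with 1 − 1 + 0 = 0.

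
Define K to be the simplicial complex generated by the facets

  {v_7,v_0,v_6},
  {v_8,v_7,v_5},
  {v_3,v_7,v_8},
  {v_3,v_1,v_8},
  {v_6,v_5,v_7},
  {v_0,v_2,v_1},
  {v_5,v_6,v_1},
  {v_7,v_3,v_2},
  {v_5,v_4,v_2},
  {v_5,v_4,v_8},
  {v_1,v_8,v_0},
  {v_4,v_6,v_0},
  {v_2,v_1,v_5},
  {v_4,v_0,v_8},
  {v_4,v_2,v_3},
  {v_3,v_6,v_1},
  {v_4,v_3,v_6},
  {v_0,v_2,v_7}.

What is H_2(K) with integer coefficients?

Order the vertices as v_0 < v_1 < v_2 < v_3 < v_4 < v_5 < v_6 < v_7 < v_8. Listing each simplex with vertices in this order, K has dimension 2 with simplices:

  0-simplices (9): [v_0], [v_1], [v_2], [v_3], [v_4], [v_5], [v_6], [v_7], [v_8]
  1-simplices (27): (27 of them)
  2-simplices (18): (18 of them)

giving chain groups C_0 ≅ Z^9, C_1 ≅ Z^27, C_2 ≅ Z^18.

∂_1: C_1 → C_0 is given by ∂[p,q] = [q] − [p].
This gives a 9×27 integer matrix of rank 8; reducing to Smith normal form yields diagonal entries (1,1,1,1,1,1,1,1).

Boundary ∂_2: C_2 → C_1 sends each 2-simplex [p,q,r] to [q,r] − [p,r] + [p,q]. For instance
  ∂[v_2,v_3,v_4] = [v_3,v_4] − [v_2,v_4] + [v_2,v_3],
  ∂[v_2,v_4,v_5] = [v_4,v_5] − [v_2,v_5] + [v_2,v_4].
The 27×18 boundary matrix has rank 17 and Smith normal form diag(1,1,1,1,1,1,1,1,1,1,1,1,1,1,1,1,1).

Computing H_k = (kernel of ∂_k) / (image of ∂_{k+1}):

  H_2: rank ker ∂_2 − rank ∂_3 = (18 − 17) − 0 = 1, and there is no ∂_3, so H_2 ≅ Z.

(K is a triangulation of the torus T^2.)

H_2 ≅ Z.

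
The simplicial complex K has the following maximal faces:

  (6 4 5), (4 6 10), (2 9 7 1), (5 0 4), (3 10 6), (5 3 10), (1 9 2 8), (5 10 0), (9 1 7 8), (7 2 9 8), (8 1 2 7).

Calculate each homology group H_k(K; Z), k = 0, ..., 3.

H_0 = Z^2,  H_1 = Z,  H_2 = 0,  H_3 = Z.

Fix the vertex order 0 < 1 < 2 < 3 < 4 < 5 < 6 < 7 < 8 < 9 < 10 and write every simplex with vertices in increasing order. Then dim K = 3 and the simplices of K are:

  0-simplices (11): [0], [1], [2], [3], [4], [5], [6], [7], [8], [9], [10]
  1-simplices (22): [0,4], [0,5], [0,10], [1,2], [1,7], [1,8], [1,9], [2,7], [2,8], [2,9], [3,5], [3,6], [3,10], [4,5], [4,6], [4,10], [5,6], [5,10], [6,10], [7,8], [7,9], [8,9]
  2-simplices (16): [0,4,5], [0,5,10], [1,2,7], [1,2,8], [1,2,9], [1,7,8], [1,7,9], [1,8,9], [2,7,8], [2,7,9], [2,8,9], [3,5,10], [3,6,10], [4,5,6], [4,6,10], [7,8,9]
  3-simplices (5): [1,2,7,8], [1,2,7,9], [1,2,8,9], [1,7,8,9], [2,7,8,9]

giving chain groups C_0 ≅ Z^11, C_1 ≅ Z^22, C_2 ≅ Z^16, C_3 ≅ Z^5.

The boundary map ∂_1: C_1 → C_0 maps an edge to its endpoints' difference, ∂[p,q] = q − p. For instance
  ∂[0,10] = [10] − [0].
This gives a 11×22 integer matrix of rank 9; reducing to Smith normal form yields diagonal entries (1,1,1,1,1,1,1,1,1).

∂_2: C_2 → C_1 sends each 2-simplex [p,q,r] to [q,r] − [p,r] + [p,q]. For instance
  ∂[1,2,7] = [2,7] − [1,7] + [1,2],
  ∂[7,8,9] = [8,9] − [7,9] + [7,8].
As a 22×16 matrix over Z this has rank 12, with invariant factors (1,1,1,1,1,1,1,1,1,1,1,1).

Boundary ∂_3: C_3 → C_2 sends each 3-simplex σ to the alternating sum Σ_i (−1)^i (σ with its i-th vertex removed). For instance
  ∂[2,7,8,9] = [7,8,9] − [2,8,9] + [2,7,9] − [2,7,8],
  ∂[1,2,7,8] = [2,7,8] − [1,7,8] + [1,2,8] − [1,2,7].
This gives a 16×5 integer matrix of rank 4; reducing to Smith normal form yields diagonal entries (1,1,1,1).

From H_k ≅ ker(∂_k) / im(∂_{k+1}) we obtain:

  H_0: rank C_0 − rank ∂_1 = 11 − 9 = 2, and the invariant factors of ∂_1 are all 1, so H_0 ≅ Z^2.
  H_1: rank ker ∂_1 − rank ∂_2 = (22 − 9) − 12 = 1, and the invariant factors of ∂_2 are all 1, so H_1 ≅ Z.
  H_2: rank ker ∂_2 − rank ∂_3 = (16 − 12) − 4 = 0, and the invariant factors of ∂_3 are all 1, so H_2 ≅ 0.
  H_3: rank ker ∂_3 − rank ∂_4 = (5 − 4) − 0 = 1, and there is no ∂_4, so H_3 ≅ Z.

As a check, the Euler characteristic is 11 − 22 + 16 − 5 = 0, which agrees with 2 − 1 + 0 − 1 = 0.
(K is a triangulation of the disjoint union of the cylinder S^1 x I and the 3-sphere S^3.)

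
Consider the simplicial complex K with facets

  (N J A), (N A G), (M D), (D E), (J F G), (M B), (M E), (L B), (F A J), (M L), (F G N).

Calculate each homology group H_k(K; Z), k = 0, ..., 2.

H_0 ≅ Z^2,  H_1 ≅ Z^3,  H_2 = 0.

Order the vertices as A < B < D < E < F < G < J < L < M < N. Listing each simplex with vertices in this order, K has dimension 2 with simplices:

  0-simplices (10): A, B, D, E, F, G, J, L, M, N
  1-simplices (16): AF, AG, AJ, AN, BL, BM, DE, DM, EM, FG, FJ, FN, GJ, GN, JN, LM
  2-simplices (5): AFJ, AGN, AJN, FGJ, FGN

giving chain groups C_0 ≅ Z^10, C_1 ≅ Z^16, C_2 ≅ Z^5.

The boundary map ∂_1: C_1 → C_0 sends each edge [p,q] (with p < q) to q − p.
This gives a 10×16 integer matrix of rank 8; reducing to Smith normal form yields diagonal entries (1,1,1,1,1,1,1,1).

Boundary ∂_2: C_2 → C_1 sends each 2-simplex [p,q,r] to [q,r] − [p,r] + [p,q]. For instance
  ∂AJN = JN − AN + AJ,
  ∂AFJ = FJ − AJ + AF.
The 16×5 boundary matrix has rank 5 and Smith normal form diag(1,1,1,1,1).

From H_k ≅ ker(∂_k) / im(∂_{k+1}) we obtain:

  H_0: rank C_0 − rank ∂_1 = 10 − 8 = 2, and the invariant factors of ∂_1 are all 1, so H_0 = Z^2.
  H_1: rank ker ∂_1 − rank ∂_2 = (16 − 8) − 5 = 3, and the invariant factors of ∂_2 are all 1, so H_1 = Z^3.
  H_2: rank ker ∂_2 − rank ∂_3 = (5 − 5) − 0 = 0, and there is no ∂_3, so H_2 = 0.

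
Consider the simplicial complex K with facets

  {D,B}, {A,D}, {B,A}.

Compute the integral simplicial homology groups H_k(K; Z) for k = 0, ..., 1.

H_0 ≅ Z,  H_1 ≅ Z.

K has 3 vertices, 3 edges.
rank ∂_0 = 0, rank ∂_1 = 2 ⇒ b_0 = 3 − 0 − 2 = 1; all invariant factors of ∂_1 are 1 so no torsion. So H_0 = Z.
rank ∂_1 = 2, rank ∂_2 = 0 ⇒ b_1 = 3 − 2 − 0 = 1. So H_1 = Z.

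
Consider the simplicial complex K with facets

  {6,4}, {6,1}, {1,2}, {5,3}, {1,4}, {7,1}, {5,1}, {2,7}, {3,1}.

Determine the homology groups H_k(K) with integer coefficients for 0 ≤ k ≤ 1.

H_0 ≅ Z,  H_1 ≅ Z^3.

Order the vertices as 1 < 2 < 3 < 4 < 5 < 6 < 7. Listing each simplex with vertices in this order, K has dimension 1 with simplices:

  0-simplices (7): [1], [2], [3], [4], [5], [6], [7]
  1-simplices (9): [1,2], [1,3], [1,4], [1,5], [1,6], [1,7], [2,7], [3,5], [4,6]

so the chain groups are C_0 ≅ Z^7, C_1 ≅ Z^9.

Boundary ∂_1: C_1 → C_0 sends each edge [p,q] (with p < q) to q − p. For instance
  ∂[1,2] = [2] − [1].
The 7×9 boundary matrix has rank 6 and Smith normal form diag(1,1,1,1,1,1).

Computing H_k = (kernel of ∂_k) / (image of ∂_{k+1}):

  H_0: rank C_0 − rank ∂_1 = 7 − 6 = 1, and the invariant factors of ∂_1 are all 1, so H_0 ≅ Z.
  H_1: rank ker ∂_1 − rank ∂_2 = (9 − 6) − 0 = 3, and there is no ∂_2, so H_1 ≅ Z^3.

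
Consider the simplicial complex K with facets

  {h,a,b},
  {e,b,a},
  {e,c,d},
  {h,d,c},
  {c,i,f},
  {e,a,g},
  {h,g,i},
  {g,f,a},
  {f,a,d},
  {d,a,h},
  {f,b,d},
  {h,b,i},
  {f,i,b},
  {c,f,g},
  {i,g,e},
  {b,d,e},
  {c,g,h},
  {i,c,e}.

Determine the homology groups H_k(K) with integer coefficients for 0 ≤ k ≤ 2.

K has 9 vertices, 27 edges, 18 triangles.
rank ∂_0 = 0, rank ∂_1 = 8 ⇒ b_0 = 9 − 0 − 8 = 1; all invariant factors of ∂_1 are 1 so no torsion. So H_0 ≅ Z.
rank ∂_1 = 8, rank ∂_2 = 18 ⇒ b_1 = 27 − 8 − 18 = 1; ∂_2 has invariant factor(s) [2] giving torsion. So H_1 ≅ Z × Z/2.
rank ∂_2 = 18, rank ∂_3 = 0 ⇒ b_2 = 18 − 18 − 0 = 0. So H_2 ≅ 0.

H_0 ≅ Z,  H_1 ≅ Z × Z/2,  H_2 = 0.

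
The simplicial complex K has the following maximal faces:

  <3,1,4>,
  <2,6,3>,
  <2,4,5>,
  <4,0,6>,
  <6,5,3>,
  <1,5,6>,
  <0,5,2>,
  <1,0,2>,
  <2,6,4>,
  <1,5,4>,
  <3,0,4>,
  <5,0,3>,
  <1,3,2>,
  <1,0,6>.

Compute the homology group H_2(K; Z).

Fix the vertex order 0 < 1 < 2 < 3 < 4 < 5 < 6 and write every simplex with vertices in increasing order. Then dim K = 2 and the simplices of K are:

  0-simplices (7): [0], [1], [2], [3], [4], [5], [6]
  1-simplices (21): [0,1], [0,2], [0,3], [0,4], [0,5], [0,6], [1,2], [1,3], [1,4], [1,5], [1,6], [2,3], [2,4], [2,5], [2,6], [3,4], [3,5], [3,6], [4,5], [4,6], [5,6]
  2-simplices (14): [0,1,2], [0,1,6], [0,2,5], [0,3,4], [0,3,5], [0,4,6], [1,2,3], [1,3,4], [1,4,5], [1,5,6], [2,3,6], [2,4,5], [2,4,6], [3,5,6]

so the chain groups are C_0 ≅ Z^7, C_1 ≅ Z^21, C_2 ≅ Z^14.

Boundary ∂_1: C_1 → C_0 is given by ∂[p,q] = [q] − [p]. For instance
  ∂[0,2] = [2] − [0].
This gives a 7×21 integer matrix of rank 6; reducing to Smith normal form yields diagonal entries (1,1,1,1,1,1).

Boundary ∂_2: C_2 → C_1 acts by ∂[p,q,r] = [q,r] − [p,r] + [p,q]. For instance
  ∂[0,3,4] = [3,4] − [0,4] + [0,3],
  ∂[1,4,5] = [4,5] − [1,5] + [1,4].
As a 21×14 matrix over Z this has rank 13, with invariant factors (1,1,1,1,1,1,1,1,1,1,1,1,1).

Reading off H_k = ker ∂_k / im ∂_{k+1}:

  H_2: rank ker ∂_2 − rank ∂_3 = (14 − 13) − 0 = 1, and there is no ∂_3, so H_2 ≅ Z.

H_2 = Z.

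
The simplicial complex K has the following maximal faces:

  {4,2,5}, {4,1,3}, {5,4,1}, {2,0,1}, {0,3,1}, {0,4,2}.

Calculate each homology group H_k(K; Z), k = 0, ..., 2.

We work with the vertex ordering 0 < 1 < 2 < 3 < 4 < 5. The simplices of K, each written with vertices in increasing order, are:

  0-simplices (6): [0], [1], [2], [3], [4], [5]
  1-simplices (12): [0,1], [0,2], [0,3], [0,4], [1,2], [1,3], [1,4], [1,5], [2,4], [2,5], [3,4], [4,5]
  2-simplices (6): [0,1,2], [0,1,3], [0,2,4], [1,3,4], [1,4,5], [2,4,5]

so the chain groups are C_0 ≅ Z^6, C_1 ≅ Z^12, C_2 ≅ Z^6.

Boundary ∂_1: C_1 → C_0 is given by ∂[p,q] = [q] − [p]. For instance
  ∂[0,3] = [3] − [0].
The 6×12 boundary matrix has rank 5 and Smith normal form diag(1,1,1,1,1).

Boundary ∂_2: C_2 → C_1 acts by ∂[p,q,r] = [q,r] − [p,r] + [p,q]. For instance
  ∂[0,1,2] = [1,2] − [0,2] + [0,1],
  ∂[2,4,5] = [4,5] − [2,5] + [2,4].
This gives a 12×6 integer matrix of rank 6; reducing to Smith normal form yields diagonal entries (1,1,1,1,1,1).

Computing H_k = (kernel of ∂_k) / (image of ∂_{k+1}):

  H_0: rank C_0 − rank ∂_1 = 6 − 5 = 1, and the invariant factors of ∂_1 are all 1, so H_0 ≅ Z.
  H_1: rank ker ∂_1 − rank ∂_2 = (12 − 5) − 6 = 1, and the invariant factors of ∂_2 are all 1, so H_1 ≅ Z.
  H_2: rank ker ∂_2 − rank ∂_3 = (6 − 6) − 0 = 0, and there is no ∂_3, so H_2 ≅ 0.

As a check, the Euler characteristic is 6 − 12 + 6 = 0, which agrees with 1 − 1 + 0 = 0.

H_0 ≅ Z,  H_1 ≅ Z,  H_2 = 0.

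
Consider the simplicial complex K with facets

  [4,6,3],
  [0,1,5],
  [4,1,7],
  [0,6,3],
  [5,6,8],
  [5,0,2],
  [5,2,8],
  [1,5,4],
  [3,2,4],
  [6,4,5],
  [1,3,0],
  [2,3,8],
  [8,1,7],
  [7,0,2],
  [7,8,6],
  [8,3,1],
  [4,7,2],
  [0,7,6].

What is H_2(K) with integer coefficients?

H_2 ≅ Z.

Take the total order 0 < 1 < 2 < 3 < 4 < 5 < 6 < 7 < 8 on the vertex set. Then K (dimension 2) consists of the simplices:

  0-simplices (9): [0], [1], [2], [3], [4], [5], [6], [7], [8]
  1-simplices (27): (27 of them)
  2-simplices (18): [0,1,3], [0,1,5], [0,2,5], [0,2,7], [0,3,6], [0,6,7], [1,3,8], [1,4,5], [1,4,7], [1,7,8], [2,3,4], [2,3,8], [2,4,7], [2,5,8], [3,4,6], [4,5,6], [5,6,8], [6,7,8]

Hence C_0 ≅ Z^9, C_1 ≅ Z^27, C_2 ≅ Z^18.

∂_1: C_1 → C_0 maps an edge to its endpoints' difference, ∂[p,q] = q − p. For instance
  ∂[0,7] = [7] − [0].
As a 9×27 matrix over Z this has rank 8, with invariant factors (1,1,1,1,1,1,1,1).

∂_2: C_2 → C_1 maps a triangle to the signed sum of its edges. For instance
  ∂[0,6,7] = [6,7] − [0,7] + [0,6],
  ∂[1,4,5] = [4,5] − [1,5] + [1,4].
The 27×18 boundary matrix has rank 17 and Smith normal form diag(1,1,1,1,1,1,1,1,1,1,1,1,1,1,1,1,1).

Now H_k = ker ∂_k / im ∂_{k+1}, so:

  H_2: rank ker ∂_2 − rank ∂_3 = (18 − 17) − 0 = 1, and there is no ∂_3, so H_2 = Z.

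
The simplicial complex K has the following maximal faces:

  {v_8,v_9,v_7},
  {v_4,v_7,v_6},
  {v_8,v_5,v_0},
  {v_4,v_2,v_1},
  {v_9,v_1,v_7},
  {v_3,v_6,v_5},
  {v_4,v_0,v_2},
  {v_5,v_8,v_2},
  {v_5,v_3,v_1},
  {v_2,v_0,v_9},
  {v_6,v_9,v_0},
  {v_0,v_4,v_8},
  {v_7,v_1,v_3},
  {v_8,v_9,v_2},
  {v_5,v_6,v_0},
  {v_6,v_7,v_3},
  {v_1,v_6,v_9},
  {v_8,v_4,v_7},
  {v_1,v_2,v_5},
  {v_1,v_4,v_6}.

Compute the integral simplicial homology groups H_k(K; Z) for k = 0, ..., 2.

H_0 = Z,  H_1 = Z ⊕ Z_2,  H_2 = 0.

K has 10 vertices, 30 edges, 20 triangles.
rank ∂_0 = 0, rank ∂_1 = 9 ⇒ b_0 = 10 − 0 − 9 = 1; all invariant factors of ∂_1 are 1 so no torsion. So H_0 ≅ Z.
rank ∂_1 = 9, rank ∂_2 = 20 ⇒ b_1 = 30 − 9 − 20 = 1; ∂_2 has invariant factor(s) [2] giving torsion. So H_1 ≅ Z ⊕ Z_2.
rank ∂_2 = 20, rank ∂_3 = 0 ⇒ b_2 = 20 − 20 − 0 = 0. So H_2 ≅ 0.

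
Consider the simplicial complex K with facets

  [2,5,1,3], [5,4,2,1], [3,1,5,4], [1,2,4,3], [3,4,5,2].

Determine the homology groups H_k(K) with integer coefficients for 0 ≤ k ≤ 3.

H_0 = Z,  H_1 = 0,  H_2 = 0,  H_3 = Z.

Take the total order 1 < 2 < 3 < 4 < 5 on the vertex set. Then K (dimension 3) consists of the simplices:

  0-simplices (5): [1], [2], [3], [4], [5]
  1-simplices (10): [1,2], [1,3], [1,4], [1,5], [2,3], [2,4], [2,5], [3,4], [3,5], [4,5]
  2-simplices (10): [1,2,3], [1,2,4], [1,2,5], [1,3,4], [1,3,5], [1,4,5], [2,3,4], [2,3,5], [2,4,5], [3,4,5]
  3-simplices (5): [1,2,3,4], [1,2,3,5], [1,2,4,5], [1,3,4,5], [2,3,4,5]

so the chain groups are C_0 ≅ Z^5, C_1 ≅ Z^10, C_2 ≅ Z^10, C_3 ≅ Z^5.

Boundary ∂_1: C_1 → C_0 is given by ∂[p,q] = [q] − [p].
The 5×10 boundary matrix has rank 4 and Smith normal form diag(1,1,1,1).

∂_2: C_2 → C_1 sends each 2-simplex [p,q,r] to [q,r] − [p,r] + [p,q]. For instance
  ∂[2,3,4] = [3,4] − [2,4] + [2,3],
  ∂[2,4,5] = [4,5] − [2,5] + [2,4].
This gives a 10×10 integer matrix of rank 6; reducing to Smith normal form yields diagonal entries (1,1,1,1,1,1).

The boundary map ∂_3: C_3 → C_2 sends each 3-simplex σ to the alternating sum Σ_i (−1)^i (σ with its i-th vertex removed). For instance
  ∂[1,2,3,4] = [2,3,4] − [1,3,4] + [1,2,4] − [1,2,3],
  ∂[1,2,3,5] = [2,3,5] − [1,3,5] + [1,2,5] − [1,2,3].
The resulting 10×5 matrix has rank 4, and its Smith normal form has invariant factors (1,1,1,1).

Reading off H_k = ker ∂_k / im ∂_{k+1}:

  H_0: rank C_0 − rank ∂_1 = 5 − 4 = 1, and the invariant factors of ∂_1 are all 1, so H_0 ≅ Z.
  H_1: rank ker ∂_1 − rank ∂_2 = (10 − 4) − 6 = 0, and the invariant factors of ∂_2 are all 1, so H_1 ≅ 0.
  H_2: rank ker ∂_2 − rank ∂_3 = (10 − 6) − 4 = 0, and the invariant factors of ∂_3 are all 1, so H_2 ≅ 0.
  H_3: rank ker ∂_3 − rank ∂_4 = (5 − 4) − 0 = 1, and there is no ∂_4, so H_3 ≅ Z.

As a check, the Euler characteristic is 5 − 10 + 10 − 5 = 0, which agrees with 1 − 0 + 0 − 1 = 0.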